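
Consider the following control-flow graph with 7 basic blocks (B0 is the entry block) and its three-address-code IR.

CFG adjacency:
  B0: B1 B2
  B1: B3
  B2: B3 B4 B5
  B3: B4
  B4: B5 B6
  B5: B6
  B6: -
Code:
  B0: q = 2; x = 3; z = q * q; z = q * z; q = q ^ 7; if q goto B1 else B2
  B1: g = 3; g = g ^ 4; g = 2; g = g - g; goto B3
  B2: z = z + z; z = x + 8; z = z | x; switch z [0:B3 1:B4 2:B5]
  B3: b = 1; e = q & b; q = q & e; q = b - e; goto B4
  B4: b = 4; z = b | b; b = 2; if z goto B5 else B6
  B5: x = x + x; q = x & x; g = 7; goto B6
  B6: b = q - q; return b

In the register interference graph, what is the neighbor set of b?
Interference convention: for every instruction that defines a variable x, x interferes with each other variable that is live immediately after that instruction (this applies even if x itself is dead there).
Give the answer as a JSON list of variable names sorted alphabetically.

def/use:
  B0: {q,x,z} / ∅
  B1: {g} / ∅
  B2: {z} / {x,z}
  B3: {b,e,q} / {q}
  B4: {b,z} / ∅
  B5: {g,q,x} / {x}
  B6: {b} / {q}

Liveness:
  B0: in=∅ out={q,x,z}
  B1: in={q,x} out={q,x}
  B2: in={q,x,z} out={q,x}
  B3: in={q,x} out={q,x}
  B4: in={q,x} out={q,x}
  B5: in={x} out={q}
  B6: in={q} out=∅

Conflict graph:
  b: {e,q,x,z}
  e: {b,q,x}
  g: {q,x}
  q: {b,e,g,x,z}
  x: {b,e,g,q,z}
  z: {b,q,x}

N(b) = ["e", "q", "x", "z"]

Answer: ["e", "q", "x", "z"]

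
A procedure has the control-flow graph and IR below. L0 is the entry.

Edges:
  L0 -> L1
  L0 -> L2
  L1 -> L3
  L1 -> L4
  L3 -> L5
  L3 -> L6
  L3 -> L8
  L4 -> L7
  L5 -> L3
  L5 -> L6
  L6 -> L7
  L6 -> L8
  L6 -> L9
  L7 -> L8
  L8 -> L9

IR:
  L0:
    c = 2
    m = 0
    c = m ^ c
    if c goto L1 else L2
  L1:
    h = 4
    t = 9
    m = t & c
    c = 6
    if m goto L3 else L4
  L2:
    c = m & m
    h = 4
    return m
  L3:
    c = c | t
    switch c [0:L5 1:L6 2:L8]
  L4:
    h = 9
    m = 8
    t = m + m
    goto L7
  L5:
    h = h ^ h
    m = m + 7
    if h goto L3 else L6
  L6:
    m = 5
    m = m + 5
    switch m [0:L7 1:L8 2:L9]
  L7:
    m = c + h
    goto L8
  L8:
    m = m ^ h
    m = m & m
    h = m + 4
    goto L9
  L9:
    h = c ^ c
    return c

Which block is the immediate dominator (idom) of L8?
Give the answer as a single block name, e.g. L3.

Answer: L1

Derivation:
idom tree: L1←L0 L2←L0 L3←L1 L4←L1 L5←L3 L6←L3 L7←L1 L8←L1 L9←L1
Dom∩ at merges:
  L3: preds {L1,L5}: {L0,L1} ∩ {L0,L1,L3,L5} = {L0,L1}; idom=L1
  L6: preds {L3,L5}: {L0,L1,L3} ∩ {L0,L1,L3,L5} = {L0,L1,L3}; idom=L3
  L7: preds {L4,L6}: {L0,L1,L4} ∩ {L0,L1,L3,L6} = {L0,L1}; idom=L1
  L8: preds {L3,L6,L7}: {L0,L1,L3} ∩ {L0,L1,L3,L6} ∩ {L0,L1,L7} = {L0,L1}; idom=L1
  L9: preds {L6,L8}: {L0,L1,L3,L6} ∩ {L0,L1,L8} = {L0,L1}; idom=L1

idom(L8) = L1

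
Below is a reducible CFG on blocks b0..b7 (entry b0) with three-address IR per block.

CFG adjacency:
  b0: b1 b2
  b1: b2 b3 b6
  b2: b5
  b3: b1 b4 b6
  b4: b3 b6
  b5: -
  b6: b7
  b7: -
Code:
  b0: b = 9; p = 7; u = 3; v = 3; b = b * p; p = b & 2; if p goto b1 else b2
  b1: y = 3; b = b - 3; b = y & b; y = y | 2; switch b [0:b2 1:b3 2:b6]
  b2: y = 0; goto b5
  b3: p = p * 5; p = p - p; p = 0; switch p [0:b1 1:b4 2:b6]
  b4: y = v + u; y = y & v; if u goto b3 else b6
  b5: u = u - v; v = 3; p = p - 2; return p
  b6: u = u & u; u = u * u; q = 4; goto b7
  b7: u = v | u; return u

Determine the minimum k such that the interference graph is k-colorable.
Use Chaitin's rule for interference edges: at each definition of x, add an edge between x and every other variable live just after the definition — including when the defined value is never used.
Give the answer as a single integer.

Per-block:
  b0: {b,p,u,v} / ∅
  b1: {b,y} / {b}
  b2: {y} / ∅
  b3: {p} / {p}
  b4: {y} / {u,v}
  b5: {p,u,v} / {p,u,v}
  b6: {q,u} / {u}
  b7: {u} / {u,v}

Live sets:
  b0: in=∅ out={b,p,u,v}
  b1: in={b,p,u,v} out={b,p,u,v}
  b2: in={p,u,v} out={p,u,v}
  b3: in={b,p,u,v} out={b,p,u,v}
  b4: in={b,p,u,v} out={b,p,u,v}
  b5: in={p,u,v} out=∅
  b6: in={u,v} out={u,v}
  b7: in={u,v} out=∅

Conflict graph:
  b: {p,u,v,y}
  p: {b,u,v,y}
  q: {u,v}
  u: {b,p,q,v,y}
  v: {b,p,q,u,y}
  y: {b,p,u,v}

Colouring:
  lower bound: {b,p,u,v,y} mutually conflict ⇒ χ ≥ 5
  assign b→R2 p→R3 q→R2 u→R0 v→R1 y→R4 — no edge inside a register ⇒ χ ≤ 5
  χ = 5

Answer: 5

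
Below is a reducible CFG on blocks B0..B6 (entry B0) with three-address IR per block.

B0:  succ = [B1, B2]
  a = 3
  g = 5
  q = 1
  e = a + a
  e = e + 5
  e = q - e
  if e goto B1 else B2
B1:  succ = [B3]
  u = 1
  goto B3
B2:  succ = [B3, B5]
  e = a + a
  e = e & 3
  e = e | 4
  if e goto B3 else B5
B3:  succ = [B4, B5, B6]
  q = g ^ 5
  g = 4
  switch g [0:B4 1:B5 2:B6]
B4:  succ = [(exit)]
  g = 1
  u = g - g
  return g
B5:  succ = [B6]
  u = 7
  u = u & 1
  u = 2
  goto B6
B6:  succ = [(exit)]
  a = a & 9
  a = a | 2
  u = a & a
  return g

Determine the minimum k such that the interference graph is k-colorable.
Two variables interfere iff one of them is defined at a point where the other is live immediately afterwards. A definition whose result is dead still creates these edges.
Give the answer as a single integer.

Per-block:
  B0: def={a,e,g,q} ue=∅
  B1: def={u} ue=∅
  B2: def={e} ue={a}
  B3: def={g,q} ue={g}
  B4: def={g,u} ue=∅
  B5: def={u} ue=∅
  B6: def={a,u} ue={a,g}

Backward fixpoint:
  B0: in=∅ out={a,g}
  B1: in={a,g} out={a,g}
  B2: in={a,g} out={a,g}
  B3: in={a,g} out={a,g}
  B4: in=∅ out=∅
  B5: in={a,g} out={a,g}
  B6: in={a,g} out=∅

Interfere edges:
  a↔{e,g,q,u}
  e↔{a,g,q}
  g↔{a,e,q,u}
  q↔{a,e,g}
  u↔{a,g}

Chromatic number:
  lower bound: {a,e,g,q} mutually conflict ⇒ χ ≥ 4
  4-colouring: c0={a}  c1={g}  c2={e,u}  c3={q}
  χ = 4

Answer: 4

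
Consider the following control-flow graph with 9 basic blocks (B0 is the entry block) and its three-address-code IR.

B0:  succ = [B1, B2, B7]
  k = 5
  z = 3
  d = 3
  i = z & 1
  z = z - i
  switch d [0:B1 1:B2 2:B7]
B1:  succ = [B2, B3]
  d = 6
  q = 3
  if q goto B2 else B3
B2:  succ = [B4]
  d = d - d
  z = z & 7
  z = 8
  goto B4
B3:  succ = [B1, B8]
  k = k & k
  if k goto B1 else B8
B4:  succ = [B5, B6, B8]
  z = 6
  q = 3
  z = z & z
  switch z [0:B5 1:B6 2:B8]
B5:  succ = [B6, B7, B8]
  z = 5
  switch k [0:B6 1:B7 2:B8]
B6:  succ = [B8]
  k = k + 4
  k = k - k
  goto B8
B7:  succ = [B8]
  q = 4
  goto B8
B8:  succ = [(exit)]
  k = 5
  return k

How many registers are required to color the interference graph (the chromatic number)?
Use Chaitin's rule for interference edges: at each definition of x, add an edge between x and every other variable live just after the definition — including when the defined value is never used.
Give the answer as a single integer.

Block summaries:
  B0 def {d,i,k,z} use ∅
  B1 def {d,q} use ∅
  B2 def {d,z} use {d,z}
  B3 def {k} use {k}
  B4 def {q,z} use ∅
  B5 def {z} use {k}
  B6 def {k} use {k}
  B7 def {q} use ∅
  B8 def {k} use ∅

Live sets:
  live B0: ∅→{d,k,z}
  live B1: {k,z}→{d,k,z}
  live B2: {d,k,z}→{k}
  live B3: {k,z}→{k,z}
  live B4: {k}→{k}
  live B5: {k}→{k}
  live B6: {k}→∅
  live B7: ∅→∅
  live B8: ∅→∅

Interfere edges:
  d↔{i,k,q,z}
  i↔{d,k,z}
  k↔{d,i,q,z}
  q↔{d,k,z}
  z↔{d,i,k,q}

Chromatic number:
  lower bound: {d,i,k,z} mutually conflict ⇒ χ ≥ 4
  4-colouring: R0={d}  R1={k}  R2={z}  R3={i,q}
  χ = 4

Answer: 4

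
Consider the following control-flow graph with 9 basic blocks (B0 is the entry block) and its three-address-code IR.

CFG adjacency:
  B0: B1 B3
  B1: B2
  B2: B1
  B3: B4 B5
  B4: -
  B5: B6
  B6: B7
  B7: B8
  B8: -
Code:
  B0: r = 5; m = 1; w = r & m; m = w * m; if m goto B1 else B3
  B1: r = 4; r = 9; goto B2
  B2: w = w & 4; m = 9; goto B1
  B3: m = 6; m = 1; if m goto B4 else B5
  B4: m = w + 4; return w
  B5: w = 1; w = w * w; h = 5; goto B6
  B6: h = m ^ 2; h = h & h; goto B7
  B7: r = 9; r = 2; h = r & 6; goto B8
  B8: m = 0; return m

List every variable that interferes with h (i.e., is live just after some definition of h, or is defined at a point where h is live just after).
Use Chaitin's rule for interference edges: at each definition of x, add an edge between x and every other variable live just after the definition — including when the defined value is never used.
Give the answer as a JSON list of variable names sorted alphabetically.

Answer: ["m"]

Derivation:
Block summaries:
  B0: def={m,r,w} ue=∅
  B1: def={r} ue=∅
  B2: def={m,w} ue={w}
  B3: def={m} ue=∅
  B4: def={m} ue={w}
  B5: def={h,w} ue=∅
  B6: def={h} ue={m}
  B7: def={h,r} ue=∅
  B8: def={m} ue=∅

Backward fixpoint:
  live B0: ∅→{w}
  live B1: {w}→{w}
  live B2: {w}→{w}
  live B3: {w}→{m,w}
  live B4: {w}→∅
  live B5: {m}→{m}
  live B6: {m}→∅
  live B7: ∅→∅
  live B8: ∅→∅

Interfere edges:
  h: {m}
  m: {h,r,w}
  r: {m,w}
  w: {m,r}

N(h) = ["m"]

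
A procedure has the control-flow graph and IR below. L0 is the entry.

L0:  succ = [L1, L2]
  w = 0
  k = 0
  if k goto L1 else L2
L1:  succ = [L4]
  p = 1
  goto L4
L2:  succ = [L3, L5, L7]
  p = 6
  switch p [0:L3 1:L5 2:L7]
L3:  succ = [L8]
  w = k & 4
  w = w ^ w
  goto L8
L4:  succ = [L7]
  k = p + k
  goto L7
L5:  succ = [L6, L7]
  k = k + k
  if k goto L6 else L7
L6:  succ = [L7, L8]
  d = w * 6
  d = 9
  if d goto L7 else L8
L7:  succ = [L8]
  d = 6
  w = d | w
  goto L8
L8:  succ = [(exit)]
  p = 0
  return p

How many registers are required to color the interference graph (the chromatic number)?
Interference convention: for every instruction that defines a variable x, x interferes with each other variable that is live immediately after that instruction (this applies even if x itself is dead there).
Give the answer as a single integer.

Per-block:
  L0: {k,w} / ∅
  L1: {p} / ∅
  L2: {p} / ∅
  L3: {w} / {k}
  L4: {k} / {k,p}
  L5: {k} / {k}
  L6: {d} / {w}
  L7: {d,w} / {w}
  L8: {p} / ∅

Liveness:
  live L0: ∅→{k,w}
  live L1: {k,w}→{k,p,w}
  live L2: {k,w}→{k,w}
  live L3: {k}→∅
  live L4: {k,p,w}→{w}
  live L5: {k,w}→{w}
  live L6: {w}→{w}
  live L7: {w}→∅
  live L8: ∅→∅

Interfere edges:
  d↔{w}
  k↔{p,w}
  p↔{k,w}
  w↔{d,k,p}

Chromatic number:
  clique {k,p,w} ⇒ need ≥ 3
  3-colouring: r0={w}  r1={d,k}  r2={p}
  χ = 3

Answer: 3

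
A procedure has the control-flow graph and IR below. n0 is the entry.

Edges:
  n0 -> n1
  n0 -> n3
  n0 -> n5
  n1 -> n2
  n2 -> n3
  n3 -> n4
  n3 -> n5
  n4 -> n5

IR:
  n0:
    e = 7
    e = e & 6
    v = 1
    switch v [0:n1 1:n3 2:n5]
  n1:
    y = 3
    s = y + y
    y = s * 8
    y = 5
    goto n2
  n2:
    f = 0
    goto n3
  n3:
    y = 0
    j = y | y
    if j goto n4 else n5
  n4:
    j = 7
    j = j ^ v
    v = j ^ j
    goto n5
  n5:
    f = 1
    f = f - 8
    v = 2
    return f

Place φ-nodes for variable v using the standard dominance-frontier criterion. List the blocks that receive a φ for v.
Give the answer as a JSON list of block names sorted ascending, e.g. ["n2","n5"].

idom tree: n1←n0 n2←n1 n3←n0 n4←n3 n5←n0
Join-block Dom:
  n3: preds {n0,n2}: {n0} ∩ {n0,n1,n2} = {n0}; idom=n0
  n5: preds {n0,n3,n4}: {n0} ∩ {n0,n3} ∩ {n0,n3,n4} = {n0}; idom=n0

Frontier:
  n3←n0: walk · to n0
  n3←n2: walk n2→n1 to n0
  n5←n0: walk · to n0
  n5←n3: walk n3 to n0
  n5←n4: walk n4→n3 to n0
  n0: DF=∅
  n1: DF={n3}
  n2: DF={n3}
  n3: DF={n5}
  n4: DF={n5}
  n5: DF=∅

φ for v: defs {n0,n4,n5}
  DF⁺ = {n5}

Answer: ["n5"]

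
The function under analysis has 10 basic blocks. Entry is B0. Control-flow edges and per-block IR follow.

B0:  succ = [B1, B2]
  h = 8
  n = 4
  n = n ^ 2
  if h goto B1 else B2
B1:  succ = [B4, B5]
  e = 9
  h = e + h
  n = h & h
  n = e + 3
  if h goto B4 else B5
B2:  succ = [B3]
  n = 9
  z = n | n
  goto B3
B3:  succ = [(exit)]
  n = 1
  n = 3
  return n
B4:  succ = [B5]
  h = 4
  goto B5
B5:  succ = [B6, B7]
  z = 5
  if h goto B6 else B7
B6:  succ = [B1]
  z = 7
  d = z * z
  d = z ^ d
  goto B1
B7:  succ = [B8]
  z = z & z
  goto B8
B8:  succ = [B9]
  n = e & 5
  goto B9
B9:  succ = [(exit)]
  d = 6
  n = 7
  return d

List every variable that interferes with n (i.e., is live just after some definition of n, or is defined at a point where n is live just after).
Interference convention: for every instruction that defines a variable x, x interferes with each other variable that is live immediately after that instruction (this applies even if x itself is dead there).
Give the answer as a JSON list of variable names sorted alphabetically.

Answer: ["d", "e", "h"]

Derivation:
Per-block:
  B0: def={h,n} ue=∅
  B1: def={e,h,n} ue={h}
  B2: def={n,z} ue=∅
  B3: def={n} ue=∅
  B4: def={h} ue=∅
  B5: def={z} ue={h}
  B6: def={d,z} ue=∅
  B7: def={z} ue={z}
  B8: def={n} ue={e}
  B9: def={d,n} ue=∅

Liveness:
  B0: in=∅ out={h}
  B1: in={h} out={e,h}
  B2: in=∅ out=∅
  B3: in=∅ out=∅
  B4: in={e} out={e,h}
  B5: in={e,h} out={e,h,z}
  B6: in={h} out={h}
  B7: in={e,z} out={e}
  B8: in={e} out=∅
  B9: in=∅ out=∅

Interference:
  d — {h,n,z}
  e — {h,n,z}
  h — {d,e,n,z}
  n — {d,e,h}
  z — {d,e,h}

N(n) = ["d", "e", "h"]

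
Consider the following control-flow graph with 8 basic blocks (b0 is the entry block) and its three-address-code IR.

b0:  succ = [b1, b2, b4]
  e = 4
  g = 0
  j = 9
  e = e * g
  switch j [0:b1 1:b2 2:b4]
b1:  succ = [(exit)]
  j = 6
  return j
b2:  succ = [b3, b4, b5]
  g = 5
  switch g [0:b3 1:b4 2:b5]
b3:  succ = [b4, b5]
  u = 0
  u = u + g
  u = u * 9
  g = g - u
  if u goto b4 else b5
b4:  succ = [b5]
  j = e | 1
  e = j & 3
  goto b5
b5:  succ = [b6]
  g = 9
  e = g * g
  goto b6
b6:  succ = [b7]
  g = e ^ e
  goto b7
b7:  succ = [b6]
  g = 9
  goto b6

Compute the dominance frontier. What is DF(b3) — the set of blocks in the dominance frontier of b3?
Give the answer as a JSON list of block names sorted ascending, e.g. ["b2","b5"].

idom tree: b1←b0 b2←b0 b3←b2 b4←b0 b5←b0 b6←b5 b7←b6
Join-block Dom:
  b4: preds {b0,b2,b3}: {b0} ∩ {b0,b2} ∩ {b0,b2,b3} = {b0}; idom=b0
  b5: preds {b2,b3,b4}: {b0,b2} ∩ {b0,b2,b3} ∩ {b0,b4} = {b0}; idom=b0
  b6: preds {b5,b7}: {b0,b5} ∩ {b0,b5,b6,b7} = {b0,b5}; idom=b5

Frontier:
  b4←b0: walk · to b0
  b4←b2: walk b2 to b0
  b4←b3: walk b3→b2 to b0
  b5←b2: walk b2 to b0
  b5←b3: walk b3→b2 to b0
  b5←b4: walk b4 to b0
  b6←b5: walk · to b5
  b6←b7: walk b7→b6 to b5
  b0: DF=∅
  b1: DF=∅
  b2: DF={b4,b5}
  b3: DF={b4,b5}
  b4: DF={b5}
  b5: DF=∅
  b6: DF={b6}
  b7: DF={b6}

DF(b3) = ["b4", "b5"]

Answer: ["b4", "b5"]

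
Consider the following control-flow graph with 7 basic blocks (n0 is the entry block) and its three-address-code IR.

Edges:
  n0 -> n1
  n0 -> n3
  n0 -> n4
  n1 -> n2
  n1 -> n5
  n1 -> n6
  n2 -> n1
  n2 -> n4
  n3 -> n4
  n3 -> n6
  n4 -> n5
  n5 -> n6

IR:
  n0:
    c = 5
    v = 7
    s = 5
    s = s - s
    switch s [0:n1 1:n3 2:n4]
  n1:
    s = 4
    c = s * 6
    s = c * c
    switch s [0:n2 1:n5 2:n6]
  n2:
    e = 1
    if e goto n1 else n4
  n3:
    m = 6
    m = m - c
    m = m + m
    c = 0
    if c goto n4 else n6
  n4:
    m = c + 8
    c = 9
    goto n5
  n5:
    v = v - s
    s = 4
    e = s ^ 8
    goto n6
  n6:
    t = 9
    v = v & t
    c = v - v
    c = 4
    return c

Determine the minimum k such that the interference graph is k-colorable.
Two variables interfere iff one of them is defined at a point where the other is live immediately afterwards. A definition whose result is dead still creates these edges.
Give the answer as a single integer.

def/use:
  n0: {c,s,v} / ∅
  n1: {c,s} / ∅
  n2: {e} / ∅
  n3: {c,m} / {c}
  n4: {c,m} / {c}
  n5: {e,s,v} / {s,v}
  n6: {c,t,v} / {v}

Live sets:
  n0 li=∅ lo={c,s,v}
  n1 li={v} lo={c,s,v}
  n2 li={c,s,v} lo={c,s,v}
  n3 li={c,s,v} lo={c,s,v}
  n4 li={c,s,v} lo={s,v}
  n5 li={s,v} lo={v}
  n6 li={v} lo=∅

Conflict graph:
  c↔{e,m,s,v}
  e↔{c,s,v}
  m↔{c,s,v}
  s↔{c,e,m,v}
  t↔{v}
  v↔{c,e,m,s,t}

Chromatic number:
  clique {c,e,s,v} ⇒ need ≥ 4
  4-colouring: c0={v}  c1={c,t}  c2={s}  c3={e,m}
  χ = 4

Answer: 4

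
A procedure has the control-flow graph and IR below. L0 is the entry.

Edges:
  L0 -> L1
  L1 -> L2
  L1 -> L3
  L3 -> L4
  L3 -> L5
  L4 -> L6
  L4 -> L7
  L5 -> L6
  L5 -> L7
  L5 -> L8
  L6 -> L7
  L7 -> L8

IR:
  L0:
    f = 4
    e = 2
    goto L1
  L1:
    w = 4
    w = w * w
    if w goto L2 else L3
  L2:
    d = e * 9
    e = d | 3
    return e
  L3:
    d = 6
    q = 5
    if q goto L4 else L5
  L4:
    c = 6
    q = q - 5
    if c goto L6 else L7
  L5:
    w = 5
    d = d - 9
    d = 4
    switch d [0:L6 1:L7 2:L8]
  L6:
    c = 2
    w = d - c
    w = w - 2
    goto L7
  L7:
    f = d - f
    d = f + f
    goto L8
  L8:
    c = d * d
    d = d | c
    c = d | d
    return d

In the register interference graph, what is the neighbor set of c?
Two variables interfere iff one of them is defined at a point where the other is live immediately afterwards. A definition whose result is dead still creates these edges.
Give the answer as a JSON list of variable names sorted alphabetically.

Answer: ["d", "f", "q"]

Working:
Per-block:
  L0: {e,f} / ∅
  L1: {w} / ∅
  L2: {d,e} / {e}
  L3: {d,q} / ∅
  L4: {c,q} / {q}
  L5: {d,w} / {d}
  L6: {c,w} / {d}
  L7: {d,f} / {d,f}
  L8: {c,d} / {d}

Live sets:
  L0 li=∅ lo={e,f}
  L1 li={e,f} lo={e,f}
  L2 li={e} lo=∅
  L3 li={f} lo={d,f,q}
  L4 li={d,f,q} lo={d,f}
  L5 li={d,f} lo={d,f}
  L6 li={d,f} lo={d,f}
  L7 li={d,f} lo={d}
  L8 li={d} lo=∅

Interfere edges:
  c — {d,f,q}
  d — {c,f,q,w}
  e — {f,w}
  f — {c,d,e,q,w}
  q — {c,d,f}
  w — {d,e,f}

N(c) = ["d", "f", "q"]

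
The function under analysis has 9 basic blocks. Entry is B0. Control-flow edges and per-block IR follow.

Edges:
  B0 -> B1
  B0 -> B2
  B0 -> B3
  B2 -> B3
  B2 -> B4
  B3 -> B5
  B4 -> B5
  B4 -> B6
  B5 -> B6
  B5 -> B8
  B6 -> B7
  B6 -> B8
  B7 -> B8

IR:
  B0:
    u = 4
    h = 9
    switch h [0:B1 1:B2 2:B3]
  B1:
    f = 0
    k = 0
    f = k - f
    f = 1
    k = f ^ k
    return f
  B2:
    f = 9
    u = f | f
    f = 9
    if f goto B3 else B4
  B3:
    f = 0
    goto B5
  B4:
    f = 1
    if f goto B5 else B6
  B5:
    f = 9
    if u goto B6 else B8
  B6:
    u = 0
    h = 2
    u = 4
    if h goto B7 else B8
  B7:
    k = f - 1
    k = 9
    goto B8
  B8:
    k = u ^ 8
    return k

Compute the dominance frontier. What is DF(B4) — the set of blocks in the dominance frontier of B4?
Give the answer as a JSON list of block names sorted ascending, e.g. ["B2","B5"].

idom tree: B1←B0 B2←B0 B3←B0 B4←B2 B5←B0 B6←B0 B7←B6 B8←B0
Dom∩ at merges:
  B3: preds {B0,B2}: {B0} ∩ {B0,B2} = {B0}; idom=B0
  B5: preds {B3,B4}: {B0,B3} ∩ {B0,B2,B4} = {B0}; idom=B0
  B6: preds {B4,B5}: {B0,B2,B4} ∩ {B0,B5} = {B0}; idom=B0
  B8: preds {B5,B6,B7}: {B0,B5} ∩ {B0,B6} ∩ {B0,B6,B7} = {B0}; idom=B0

DF derivation:
  B3←B0: walk · to B0
  B3←B2: walk B2 to B0
  B5←B3: walk B3 to B0
  B5←B4: walk B4→B2 to B0
  B6←B4: walk B4→B2 to B0
  B6←B5: walk B5 to B0
  B8←B5: walk B5 to B0
  B8←B6: walk B6 to B0
  B8←B7: walk B7→B6 to B0
  B0: DF=∅
  B1: DF=∅
  B2: DF={B3,B5,B6}
  B3: DF={B5}
  B4: DF={B5,B6}
  B5: DF={B6,B8}
  B6: DF={B8}
  B7: DF={B8}
  B8: DF=∅

DF(B4) = ["B5", "B6"]

Answer: ["B5", "B6"]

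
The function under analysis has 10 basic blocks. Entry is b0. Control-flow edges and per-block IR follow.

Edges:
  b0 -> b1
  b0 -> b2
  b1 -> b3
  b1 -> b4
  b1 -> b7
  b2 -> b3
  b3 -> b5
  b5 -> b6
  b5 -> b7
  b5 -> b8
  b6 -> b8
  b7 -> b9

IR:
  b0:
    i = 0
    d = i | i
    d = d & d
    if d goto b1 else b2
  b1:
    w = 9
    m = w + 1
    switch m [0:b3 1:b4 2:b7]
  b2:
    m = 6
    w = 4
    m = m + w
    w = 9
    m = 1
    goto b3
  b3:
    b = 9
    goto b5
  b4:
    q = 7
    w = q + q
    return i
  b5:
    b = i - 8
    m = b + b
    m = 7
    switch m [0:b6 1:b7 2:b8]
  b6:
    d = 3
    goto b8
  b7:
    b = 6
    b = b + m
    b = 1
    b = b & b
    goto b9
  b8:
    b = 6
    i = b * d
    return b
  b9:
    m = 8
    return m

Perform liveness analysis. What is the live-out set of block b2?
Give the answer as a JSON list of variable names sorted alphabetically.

Per-block:
  b0: def={d,i} ue=∅
  b1: def={m,w} ue=∅
  b2: def={m,w} ue=∅
  b3: def={b} ue=∅
  b4: def={q,w} ue={i}
  b5: def={b,m} ue={i}
  b6: def={d} ue=∅
  b7: def={b} ue={m}
  b8: def={b,i} ue={d}
  b9: def={m} ue=∅

Live sets:
  live b0: ∅→{d,i}
  live b1: {d,i}→{d,i,m}
  live b2: {d,i}→{d,i}
  live b3: {d,i}→{d,i}
  live b4: {i}→∅
  live b5: {d,i}→{d,m}
  live b6: ∅→{d}
  live b7: {m}→∅
  live b8: {d}→∅
  live b9: ∅→∅

live-out(b2) = ["d", "i"]

Answer: ["d", "i"]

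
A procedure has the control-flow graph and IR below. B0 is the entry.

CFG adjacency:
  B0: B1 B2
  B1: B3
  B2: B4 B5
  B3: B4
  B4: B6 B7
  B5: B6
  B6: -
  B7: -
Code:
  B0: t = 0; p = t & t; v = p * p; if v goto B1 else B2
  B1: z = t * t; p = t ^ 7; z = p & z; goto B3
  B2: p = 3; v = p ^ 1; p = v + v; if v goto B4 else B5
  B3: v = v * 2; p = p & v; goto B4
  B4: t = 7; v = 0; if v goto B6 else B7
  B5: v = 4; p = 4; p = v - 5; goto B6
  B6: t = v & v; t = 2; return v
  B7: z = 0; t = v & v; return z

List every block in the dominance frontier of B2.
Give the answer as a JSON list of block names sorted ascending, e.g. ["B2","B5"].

idom tree: B1←B0 B2←B0 B3←B1 B4←B0 B5←B2 B6←B0 B7←B4
Join-block Dom:
  B4: preds {B2,B3}: {B0,B2} ∩ {B0,B1,B3} = {B0}; idom=B0
  B6: preds {B4,B5}: {B0,B4} ∩ {B0,B2,B5} = {B0}; idom=B0

DF walk-up:
  join B4 pred B2: B2 stop@B0
  join B4 pred B3: B3→B1 stop@B0
  join B6 pred B4: B4 stop@B0
  join B6 pred B5: B5→B2 stop@B0
  B0: DF=∅
  B1: DF={B4}
  B2: DF={B4,B6}
  B3: DF={B4}
  B4: DF={B6}
  B5: DF={B6}
  B6: DF=∅
  B7: DF=∅

DF(B2) = ["B4", "B6"]

Answer: ["B4", "B6"]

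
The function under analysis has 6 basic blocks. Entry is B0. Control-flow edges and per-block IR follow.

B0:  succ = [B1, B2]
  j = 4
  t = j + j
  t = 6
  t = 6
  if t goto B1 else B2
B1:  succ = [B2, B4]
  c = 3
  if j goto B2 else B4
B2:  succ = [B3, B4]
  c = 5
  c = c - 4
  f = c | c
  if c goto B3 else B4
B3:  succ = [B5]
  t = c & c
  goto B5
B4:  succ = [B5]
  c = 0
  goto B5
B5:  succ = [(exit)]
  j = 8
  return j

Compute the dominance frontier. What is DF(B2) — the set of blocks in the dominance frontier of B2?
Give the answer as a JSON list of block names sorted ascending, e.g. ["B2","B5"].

Answer: ["B4", "B5"]

Working:
idom tree: B1←B0 B2←B0 B3←B2 B4←B0 B5←B0
Dom at joins:
  B2: preds {B0,B1}: {B0} ∩ {B0,B1} = {B0}; idom=B0
  B4: preds {B1,B2}: {B0,B1} ∩ {B0,B2} = {B0}; idom=B0
  B5: preds {B3,B4}: {B0,B2,B3} ∩ {B0,B4} = {B0}; idom=B0

Frontier:
  B2←B0: walk · to B0
  B2←B1: walk B1 to B0
  B4←B1: walk B1 to B0
  B4←B2: walk B2 to B0
  B5←B3: walk B3→B2 to B0
  B5←B4: walk B4 to B0
  B0: DF=∅
  B1: DF={B2,B4}
  B2: DF={B4,B5}
  B3: DF={B5}
  B4: DF={B5}
  B5: DF=∅

DF(B2) = ["B4", "B5"]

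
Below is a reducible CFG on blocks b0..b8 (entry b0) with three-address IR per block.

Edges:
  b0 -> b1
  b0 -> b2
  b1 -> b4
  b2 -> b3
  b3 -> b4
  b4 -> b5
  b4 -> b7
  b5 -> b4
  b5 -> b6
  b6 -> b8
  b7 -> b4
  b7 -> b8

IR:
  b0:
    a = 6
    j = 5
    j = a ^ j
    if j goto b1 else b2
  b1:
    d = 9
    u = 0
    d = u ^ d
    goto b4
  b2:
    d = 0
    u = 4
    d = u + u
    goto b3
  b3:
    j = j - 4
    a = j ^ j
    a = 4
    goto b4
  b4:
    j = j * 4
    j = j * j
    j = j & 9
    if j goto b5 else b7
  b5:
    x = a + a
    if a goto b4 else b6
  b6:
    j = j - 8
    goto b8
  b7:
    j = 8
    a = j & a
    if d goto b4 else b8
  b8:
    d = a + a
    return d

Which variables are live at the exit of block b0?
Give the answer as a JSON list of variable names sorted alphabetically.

Answer: ["a", "j"]

Derivation:
def/use:
  b0: {a,j} / ∅
  b1: {d,u} / ∅
  b2: {d,u} / ∅
  b3: {a,j} / {j}
  b4: {j} / {j}
  b5: {x} / {a}
  b6: {j} / {j}
  b7: {a,j} / {a,d}
  b8: {d} / {a}

Liveness:
  b0 li=∅ lo={a,j}
  b1 li={a,j} lo={a,d,j}
  b2 li={j} lo={d,j}
  b3 li={d,j} lo={a,d,j}
  b4 li={a,d,j} lo={a,d,j}
  b5 li={a,d,j} lo={a,d,j}
  b6 li={a,j} lo={a}
  b7 li={a,d} lo={a,d,j}
  b8 li={a} lo=∅

live-out(b0) = ["a", "j"]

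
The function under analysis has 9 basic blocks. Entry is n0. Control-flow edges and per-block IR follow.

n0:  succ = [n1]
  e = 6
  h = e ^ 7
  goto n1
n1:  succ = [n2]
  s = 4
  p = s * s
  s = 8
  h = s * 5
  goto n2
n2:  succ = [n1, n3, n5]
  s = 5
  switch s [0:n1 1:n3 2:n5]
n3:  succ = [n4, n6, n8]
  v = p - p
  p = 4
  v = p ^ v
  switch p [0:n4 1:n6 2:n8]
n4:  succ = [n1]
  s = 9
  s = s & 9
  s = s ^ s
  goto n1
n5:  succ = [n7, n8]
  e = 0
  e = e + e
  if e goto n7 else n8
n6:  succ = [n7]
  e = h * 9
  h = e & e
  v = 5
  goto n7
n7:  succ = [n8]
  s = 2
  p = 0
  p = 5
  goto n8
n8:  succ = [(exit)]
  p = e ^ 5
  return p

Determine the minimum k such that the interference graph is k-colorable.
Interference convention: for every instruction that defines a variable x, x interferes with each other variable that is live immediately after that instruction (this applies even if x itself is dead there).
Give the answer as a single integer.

def/use:
  n0 def {e,h} use ∅
  n1 def {h,p,s} use ∅
  n2 def {s} use ∅
  n3 def {p,v} use {p}
  n4 def {s} use ∅
  n5 def {e} use ∅
  n6 def {e,h,v} use {h}
  n7 def {p,s} use ∅
  n8 def {p} use {e}

Live sets:
  live n0: ∅→{e}
  live n1: {e}→{e,h,p}
  live n2: {e,h,p}→{e,h,p}
  live n3: {e,h,p}→{e,h}
  live n4: {e}→{e}
  live n5: ∅→{e}
  live n6: {h}→{e}
  live n7: {e}→{e}
  live n8: {e}→∅

Interfere edges:
  e — {h,p,s,v}
  h — {e,p,s,v}
  p — {e,h,s,v}
  s — {e,h,p}
  v — {e,h,p}

Registers:
  clique {e,h,p,s} ⇒ need ≥ 4
  assign e→r0 h→r1 p→r2 s→r3 v→r3 — no edge inside a register ⇒ χ ≤ 4
  χ = 4

Answer: 4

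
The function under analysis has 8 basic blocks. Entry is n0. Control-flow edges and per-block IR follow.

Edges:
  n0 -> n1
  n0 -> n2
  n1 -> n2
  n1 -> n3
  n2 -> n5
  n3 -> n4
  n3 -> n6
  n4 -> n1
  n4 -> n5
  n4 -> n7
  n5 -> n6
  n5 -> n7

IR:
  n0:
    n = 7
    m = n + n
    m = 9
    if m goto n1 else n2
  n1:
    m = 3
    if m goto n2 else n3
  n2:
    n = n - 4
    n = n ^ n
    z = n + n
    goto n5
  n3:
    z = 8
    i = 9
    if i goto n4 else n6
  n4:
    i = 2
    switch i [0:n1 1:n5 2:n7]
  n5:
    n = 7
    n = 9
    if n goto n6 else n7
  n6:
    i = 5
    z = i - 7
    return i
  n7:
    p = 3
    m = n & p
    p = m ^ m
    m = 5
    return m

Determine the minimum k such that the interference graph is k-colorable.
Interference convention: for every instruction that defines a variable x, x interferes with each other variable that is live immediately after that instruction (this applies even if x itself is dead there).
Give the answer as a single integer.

Answer: 3

Working:
def/use:
  n0: {m,n} / ∅
  n1: {m} / ∅
  n2: {n,z} / {n}
  n3: {i,z} / ∅
  n4: {i} / ∅
  n5: {n} / ∅
  n6: {i,z} / ∅
  n7: {m,p} / {n}

Backward fixpoint:
  n0: in=∅ out={n}
  n1: in={n} out={n}
  n2: in={n} out=∅
  n3: in={n} out={n}
  n4: in={n} out={n}
  n5: in=∅ out={n}
  n6: in=∅ out=∅
  n7: in={n} out=∅

Conflict graph:
  i↔{n,z}
  m↔{n}
  n↔{i,m,p,z}
  p↔{n}
  z↔{i,n}

Chromatic number:
  {i,n,z} pairwise interfere (3-clique) ⇒ χ ≥ 3
  3-colouring: r0={n}  r1={i,m,p}  r2={z}
  χ = 3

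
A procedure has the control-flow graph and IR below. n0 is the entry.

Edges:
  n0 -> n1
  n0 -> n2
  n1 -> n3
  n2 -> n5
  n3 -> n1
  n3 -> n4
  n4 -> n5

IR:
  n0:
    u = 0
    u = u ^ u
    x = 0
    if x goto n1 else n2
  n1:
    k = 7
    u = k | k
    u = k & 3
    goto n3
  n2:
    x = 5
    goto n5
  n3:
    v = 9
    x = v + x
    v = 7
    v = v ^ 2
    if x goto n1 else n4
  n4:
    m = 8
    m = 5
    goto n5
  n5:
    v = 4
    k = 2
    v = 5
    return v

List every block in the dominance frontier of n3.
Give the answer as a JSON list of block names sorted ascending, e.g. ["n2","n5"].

Answer: ["n1", "n5"]

Derivation:
idom tree: n1←n0 n2←n0 n3←n1 n4←n3 n5←n0
Join-block Dom:
  n1: preds {n0,n3}: {n0} ∩ {n0,n1,n3} = {n0}; idom=n0
  n5: preds {n2,n4}: {n0,n2} ∩ {n0,n1,n3,n4} = {n0}; idom=n0

DF derivation:
  join n1 pred n0: · stop@n0
  join n1 pred n3: n3→n1 stop@n0
  join n5 pred n2: n2 stop@n0
  join n5 pred n4: n4→n3→n1 stop@n0
  DF(n0)=∅
  DF(n1)={n1,n5}
  DF(n2)={n5}
  DF(n3)={n1,n5}
  DF(n4)={n5}
  DF(n5)=∅

DF(n3) = ["n1", "n5"]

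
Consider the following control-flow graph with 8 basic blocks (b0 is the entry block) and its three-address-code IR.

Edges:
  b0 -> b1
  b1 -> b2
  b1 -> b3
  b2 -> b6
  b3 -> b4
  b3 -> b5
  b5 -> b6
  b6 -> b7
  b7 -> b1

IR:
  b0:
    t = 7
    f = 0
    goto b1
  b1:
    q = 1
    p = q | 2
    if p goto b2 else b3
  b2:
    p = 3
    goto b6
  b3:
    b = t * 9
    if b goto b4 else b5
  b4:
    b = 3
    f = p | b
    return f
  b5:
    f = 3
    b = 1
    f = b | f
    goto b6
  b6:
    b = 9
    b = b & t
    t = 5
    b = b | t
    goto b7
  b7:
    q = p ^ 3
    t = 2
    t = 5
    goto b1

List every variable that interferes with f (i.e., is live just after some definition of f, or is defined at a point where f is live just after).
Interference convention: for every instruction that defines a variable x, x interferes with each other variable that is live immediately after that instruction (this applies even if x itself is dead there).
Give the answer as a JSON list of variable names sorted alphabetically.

def/use:
  b0 def {f,t} use ∅
  b1 def {p,q} use ∅
  b2 def {p} use ∅
  b3 def {b} use {t}
  b4 def {b,f} use {p}
  b5 def {b,f} use ∅
  b6 def {b,t} use {t}
  b7 def {q,t} use {p}

Backward fixpoint:
  live b0: ∅→{t}
  live b1: {t}→{p,t}
  live b2: {t}→{p,t}
  live b3: {p,t}→{p,t}
  live b4: {p}→∅
  live b5: {p,t}→{p,t}
  live b6: {p,t}→{p}
  live b7: {p}→{t}

Interfere edges:
  b↔{f,p,t}
  f↔{b,p,t}
  p↔{b,f,t}
  q↔{t}
  t↔{b,f,p,q}

N(f) = ["b", "p", "t"]

Answer: ["b", "p", "t"]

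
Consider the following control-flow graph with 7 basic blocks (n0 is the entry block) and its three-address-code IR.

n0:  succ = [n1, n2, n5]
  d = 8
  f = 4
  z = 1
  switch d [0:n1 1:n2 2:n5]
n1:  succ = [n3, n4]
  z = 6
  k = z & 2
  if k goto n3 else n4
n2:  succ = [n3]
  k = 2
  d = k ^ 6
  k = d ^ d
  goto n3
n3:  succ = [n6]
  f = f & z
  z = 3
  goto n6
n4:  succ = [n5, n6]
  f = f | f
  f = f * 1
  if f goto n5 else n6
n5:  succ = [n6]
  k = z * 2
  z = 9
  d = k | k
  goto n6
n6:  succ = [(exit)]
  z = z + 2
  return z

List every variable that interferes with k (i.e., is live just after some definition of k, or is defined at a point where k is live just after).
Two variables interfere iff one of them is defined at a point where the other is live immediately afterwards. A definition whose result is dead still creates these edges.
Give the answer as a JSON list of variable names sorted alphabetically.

Block summaries:
  n0 def {d,f,z} use ∅
  n1 def {k,z} use ∅
  n2 def {d,k} use ∅
  n3 def {f,z} use {f,z}
  n4 def {f} use {f}
  n5 def {d,k,z} use {z}
  n6 def {z} use {z}

Live sets:
  n0: in=∅ out={f,z}
  n1: in={f} out={f,z}
  n2: in={f,z} out={f,z}
  n3: in={f,z} out={z}
  n4: in={f,z} out={z}
  n5: in={z} out={z}
  n6: in={z} out=∅

Conflict graph:
  d↔{f,z}
  f↔{d,k,z}
  k↔{f,z}
  z↔{d,f,k}

N(k) = ["f", "z"]

Answer: ["f", "z"]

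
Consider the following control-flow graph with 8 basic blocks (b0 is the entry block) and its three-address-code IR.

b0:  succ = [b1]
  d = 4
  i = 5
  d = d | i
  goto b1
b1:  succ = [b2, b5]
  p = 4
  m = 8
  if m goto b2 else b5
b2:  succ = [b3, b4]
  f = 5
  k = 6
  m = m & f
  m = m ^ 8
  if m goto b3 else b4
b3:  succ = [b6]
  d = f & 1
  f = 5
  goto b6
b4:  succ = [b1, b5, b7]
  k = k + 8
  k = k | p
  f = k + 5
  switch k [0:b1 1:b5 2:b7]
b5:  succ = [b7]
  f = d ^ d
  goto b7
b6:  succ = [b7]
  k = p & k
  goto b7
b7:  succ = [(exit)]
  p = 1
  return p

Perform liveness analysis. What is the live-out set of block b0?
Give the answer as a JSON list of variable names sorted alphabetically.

Answer: ["d"]

Derivation:
Block summaries:
  b0: {d,i} / ∅
  b1: {m,p} / ∅
  b2: {f,k,m} / {m}
  b3: {d,f} / {f}
  b4: {f,k} / {k,p}
  b5: {f} / {d}
  b6: {k} / {k,p}
  b7: {p} / ∅

Backward fixpoint:
  live b0: ∅→{d}
  live b1: {d}→{d,m,p}
  live b2: {d,m,p}→{d,f,k,p}
  live b3: {f,k,p}→{k,p}
  live b4: {d,k,p}→{d}
  live b5: {d}→∅
  live b6: {k,p}→∅
  live b7: ∅→∅

live-out(b0) = ["d"]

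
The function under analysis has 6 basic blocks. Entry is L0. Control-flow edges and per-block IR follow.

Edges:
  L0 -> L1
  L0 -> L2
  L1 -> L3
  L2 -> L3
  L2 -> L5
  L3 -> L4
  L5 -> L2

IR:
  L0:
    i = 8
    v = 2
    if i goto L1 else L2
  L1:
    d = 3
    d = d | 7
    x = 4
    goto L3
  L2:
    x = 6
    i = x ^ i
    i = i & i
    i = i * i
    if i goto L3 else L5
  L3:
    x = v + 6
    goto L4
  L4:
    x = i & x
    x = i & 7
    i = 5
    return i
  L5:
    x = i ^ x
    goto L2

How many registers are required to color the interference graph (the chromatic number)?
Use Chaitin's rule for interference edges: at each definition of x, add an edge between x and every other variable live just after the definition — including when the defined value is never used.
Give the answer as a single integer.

Block summaries:
  L0 def {i,v} use ∅
  L1 def {d,x} use ∅
  L2 def {i,x} use {i}
  L3 def {x} use {v}
  L4 def {i,x} use {i,x}
  L5 def {x} use {i,x}

Liveness:
  L0: in=∅ out={i,v}
  L1: in={i,v} out={i,v}
  L2: in={i,v} out={i,v,x}
  L3: in={i,v} out={i,x}
  L4: in={i,x} out=∅
  L5: in={i,v,x} out={i,v}

Interfere edges:
  d: {i,v}
  i: {d,v,x}
  v: {d,i,x}
  x: {i,v}

Colouring:
  lower bound: {d,i,v} mutually conflict ⇒ χ ≥ 3
  3-colouring: c0={i}  c1={v}  c2={d,x}
  χ = 3

Answer: 3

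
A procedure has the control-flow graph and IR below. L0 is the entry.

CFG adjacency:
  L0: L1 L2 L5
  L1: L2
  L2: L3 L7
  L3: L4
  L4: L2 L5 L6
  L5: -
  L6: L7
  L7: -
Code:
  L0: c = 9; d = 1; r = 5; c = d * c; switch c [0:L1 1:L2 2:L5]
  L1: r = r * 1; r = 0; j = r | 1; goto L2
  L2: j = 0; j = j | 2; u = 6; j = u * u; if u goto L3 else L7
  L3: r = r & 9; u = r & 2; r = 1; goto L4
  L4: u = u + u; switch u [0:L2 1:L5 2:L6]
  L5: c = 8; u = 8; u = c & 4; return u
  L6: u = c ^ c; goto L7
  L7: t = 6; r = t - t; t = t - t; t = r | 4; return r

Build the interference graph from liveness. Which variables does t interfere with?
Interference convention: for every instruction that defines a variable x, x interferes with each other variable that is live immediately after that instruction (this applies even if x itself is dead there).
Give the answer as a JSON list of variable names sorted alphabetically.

Answer: ["r"]

Derivation:
Per-block:
  L0: def={c,d,r} ue=∅
  L1: def={j,r} ue={r}
  L2: def={j,u} ue=∅
  L3: def={r,u} ue={r}
  L4: def={u} ue={u}
  L5: def={c,u} ue=∅
  L6: def={u} ue={c}
  L7: def={r,t} ue=∅

Live sets:
  live L0: ∅→{c,r}
  live L1: {c,r}→{c,r}
  live L2: {c,r}→{c,r}
  live L3: {c,r}→{c,r,u}
  live L4: {c,r,u}→{c,r}
  live L5: ∅→∅
  live L6: {c}→∅
  live L7: ∅→∅

Interference:
  c↔{d,j,r,u}
  d↔{c,r}
  j↔{c,r,u}
  r↔{c,d,j,t,u}
  t↔{r}
  u↔{c,j,r}

N(t) = ["r"]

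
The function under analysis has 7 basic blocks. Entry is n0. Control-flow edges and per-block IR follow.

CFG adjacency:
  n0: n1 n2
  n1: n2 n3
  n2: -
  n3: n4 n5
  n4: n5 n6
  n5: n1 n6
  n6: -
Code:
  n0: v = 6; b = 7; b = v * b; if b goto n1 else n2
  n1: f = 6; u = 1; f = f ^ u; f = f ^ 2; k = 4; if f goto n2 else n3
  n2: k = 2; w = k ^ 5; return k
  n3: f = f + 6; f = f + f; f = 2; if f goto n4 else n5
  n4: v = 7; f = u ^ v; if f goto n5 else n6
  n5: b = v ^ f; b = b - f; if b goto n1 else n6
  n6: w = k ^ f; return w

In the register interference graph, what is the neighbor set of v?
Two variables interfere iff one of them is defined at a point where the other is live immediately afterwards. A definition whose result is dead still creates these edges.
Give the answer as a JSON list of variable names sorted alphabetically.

Block summaries:
  n0: def={b,v} ue=∅
  n1: def={f,k,u} ue=∅
  n2: def={k,w} ue=∅
  n3: def={f} ue={f}
  n4: def={f,v} ue={u}
  n5: def={b} ue={f,v}
  n6: def={w} ue={f,k}

Backward fixpoint:
  n0: in=∅ out={v}
  n1: in={v} out={f,k,u,v}
  n2: in=∅ out=∅
  n3: in={f,k,u,v} out={f,k,u,v}
  n4: in={k,u} out={f,k,v}
  n5: in={f,k,v} out={f,k,v}
  n6: in={f,k} out=∅

Conflict graph:
  b↔{f,k,v}
  f↔{b,k,u,v}
  k↔{b,f,u,v,w}
  u↔{f,k,v}
  v↔{b,f,k,u}
  w↔{k}

N(v) = ["b", "f", "k", "u"]

Answer: ["b", "f", "k", "u"]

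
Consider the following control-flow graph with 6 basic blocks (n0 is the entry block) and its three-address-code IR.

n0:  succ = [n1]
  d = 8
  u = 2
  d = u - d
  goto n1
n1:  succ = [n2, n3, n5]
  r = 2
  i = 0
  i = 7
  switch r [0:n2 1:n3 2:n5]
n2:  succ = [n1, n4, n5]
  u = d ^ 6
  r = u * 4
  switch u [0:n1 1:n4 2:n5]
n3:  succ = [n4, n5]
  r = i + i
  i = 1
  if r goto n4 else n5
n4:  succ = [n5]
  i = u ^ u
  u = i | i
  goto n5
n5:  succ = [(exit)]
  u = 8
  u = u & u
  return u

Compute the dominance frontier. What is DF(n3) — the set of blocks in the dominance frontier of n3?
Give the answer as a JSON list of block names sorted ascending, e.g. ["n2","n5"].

idom tree: n1←n0 n2←n1 n3←n1 n4←n1 n5←n1
Dom at joins:
  n1: preds {n0,n2}: {n0} ∩ {n0,n1,n2} = {n0}; idom=n0
  n4: preds {n2,n3}: {n0,n1,n2} ∩ {n0,n1,n3} = {n0,n1}; idom=n1
  n5: preds {n1,n2,n3,n4}: {n0,n1} ∩ {n0,n1,n2} ∩ {n0,n1,n3} ∩ {n0,n1,n4} = {n0,n1}; idom=n1

DF walk-up:
  n1←n0: walk · to n0
  n1←n2: walk n2→n1 to n0
  n4←n2: walk n2 to n1
  n4←n3: walk n3 to n1
  n5←n1: walk · to n1
  n5←n2: walk n2 to n1
  n5←n3: walk n3 to n1
  n5←n4: walk n4 to n1
  n0 → ∅
  n1 → {n1}
  n2 → {n1,n4,n5}
  n3 → {n4,n5}
  n4 → {n5}
  n5 → ∅

DF(n3) = ["n4", "n5"]

Answer: ["n4", "n5"]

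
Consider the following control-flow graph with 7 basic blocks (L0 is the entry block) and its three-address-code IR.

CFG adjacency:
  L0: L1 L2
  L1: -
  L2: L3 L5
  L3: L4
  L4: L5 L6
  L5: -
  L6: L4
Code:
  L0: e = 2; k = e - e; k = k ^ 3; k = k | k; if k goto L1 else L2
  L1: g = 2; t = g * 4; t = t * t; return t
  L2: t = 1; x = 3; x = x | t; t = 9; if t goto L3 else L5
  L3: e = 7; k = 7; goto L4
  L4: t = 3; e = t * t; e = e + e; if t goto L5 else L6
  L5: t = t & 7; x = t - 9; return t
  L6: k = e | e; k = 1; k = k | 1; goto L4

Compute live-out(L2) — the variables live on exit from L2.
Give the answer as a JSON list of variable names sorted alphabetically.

Per-block:
  L0: def={e,k} ue=∅
  L1: def={g,t} ue=∅
  L2: def={t,x} ue=∅
  L3: def={e,k} ue=∅
  L4: def={e,t} ue=∅
  L5: def={t,x} ue={t}
  L6: def={k} ue={e}

Liveness:
  live L0: ∅→∅
  live L1: ∅→∅
  live L2: ∅→{t}
  live L3: ∅→∅
  live L4: ∅→{e,t}
  live L5: {t}→∅
  live L6: {e}→∅

live-out(L2) = ["t"]

Answer: ["t"]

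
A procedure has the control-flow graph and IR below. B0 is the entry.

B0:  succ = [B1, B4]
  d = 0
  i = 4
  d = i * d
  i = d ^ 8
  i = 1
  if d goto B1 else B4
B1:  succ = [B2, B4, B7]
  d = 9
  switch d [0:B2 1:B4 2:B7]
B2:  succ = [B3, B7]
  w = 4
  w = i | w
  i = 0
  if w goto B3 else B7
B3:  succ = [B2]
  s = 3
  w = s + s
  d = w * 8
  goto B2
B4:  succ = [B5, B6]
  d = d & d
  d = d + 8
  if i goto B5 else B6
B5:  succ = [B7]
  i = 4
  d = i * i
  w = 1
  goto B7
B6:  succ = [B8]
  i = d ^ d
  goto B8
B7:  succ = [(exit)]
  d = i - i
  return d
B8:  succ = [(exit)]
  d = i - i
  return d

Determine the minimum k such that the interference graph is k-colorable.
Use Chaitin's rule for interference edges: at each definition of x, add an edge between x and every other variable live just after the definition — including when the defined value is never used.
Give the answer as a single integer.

Per-block:
  B0 def {d,i} use ∅
  B1 def {d} use ∅
  B2 def {i,w} use {i}
  B3 def {d,s,w} use ∅
  B4 def {d} use {d,i}
  B5 def {d,i,w} use ∅
  B6 def {i} use {d}
  B7 def {d} use {i}
  B8 def {d} use {i}

Backward fixpoint:
  live B0: ∅→{d,i}
  live B1: {i}→{d,i}
  live B2: {i}→{i}
  live B3: {i}→{i}
  live B4: {d,i}→{d}
  live B5: ∅→{i}
  live B6: {d}→{i}
  live B7: {i}→∅
  live B8: {i}→∅

Interfere edges:
  d: {i}
  i: {d,s,w}
  s: {i}
  w: {i}

Chromatic number:
  lower bound: {d,i} mutually conflict ⇒ χ ≥ 2
  2-colouring: R0={i}  R1={d,s,w}
  χ = 2

Answer: 2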